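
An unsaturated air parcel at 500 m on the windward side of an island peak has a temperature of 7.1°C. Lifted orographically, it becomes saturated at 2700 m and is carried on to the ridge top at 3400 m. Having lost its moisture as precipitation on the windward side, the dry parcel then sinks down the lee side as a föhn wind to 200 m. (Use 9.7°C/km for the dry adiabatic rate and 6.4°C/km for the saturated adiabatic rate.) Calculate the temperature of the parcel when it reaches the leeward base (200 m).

12.32°C

Dry to 2700 m: -9.7 × 2.2 km = -21.34°C, so T = -14.24°C.
Saturated to 3400 m: -6.4 × 0.7 km = -4.48°C, so T = -18.72°C.
Dry descent to 200 m: +9.7 × 3.2 km = +31.04°C, so T = 12.32°C.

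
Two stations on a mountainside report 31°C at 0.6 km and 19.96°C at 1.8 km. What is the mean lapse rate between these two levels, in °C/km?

9.2°C/km

Γ = −ΔT/Δz = (31 − 19.96) / (1800 − 600) m
  = 11.04°C / 1.2 km = 9.2°C/km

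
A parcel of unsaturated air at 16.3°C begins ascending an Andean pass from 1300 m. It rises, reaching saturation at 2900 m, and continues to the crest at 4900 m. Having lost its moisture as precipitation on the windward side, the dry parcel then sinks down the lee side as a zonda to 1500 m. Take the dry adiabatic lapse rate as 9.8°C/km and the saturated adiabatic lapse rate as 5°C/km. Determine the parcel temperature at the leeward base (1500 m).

1300 → 2900 m (dry, 9.8°C/km): ΔT = -9.8 × 1.6 = -15.68°C → T = 0.62°C
2900 → 4900 m (saturated, 5°C/km): ΔT = -5 × 2 = -10°C → T = -9.38°C
4900 → 1500 m (dry descent, 9.8°C/km): ΔT = +9.8 × 3.4 = +33.32°C → T = 23.94°C

23.94°C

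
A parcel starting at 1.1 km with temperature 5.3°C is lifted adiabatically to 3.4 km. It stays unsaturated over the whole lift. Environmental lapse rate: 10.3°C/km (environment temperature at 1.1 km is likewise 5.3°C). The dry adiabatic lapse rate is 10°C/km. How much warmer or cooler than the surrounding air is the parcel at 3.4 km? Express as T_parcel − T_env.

Parcel:
  From 1100 m to 3400 m (dry): cools by 10 × 2.3 = 23°C, giving -17.7°C.
Environment:
  From 1100 m to 3400 m (environment): cools by 10.3 × 2.3 = 23.69°C, giving -18.39°C.
T_parcel − T_env = -17.7 − (-18.39) = +0.69°C

+0.69°C (parcel warmer than environment)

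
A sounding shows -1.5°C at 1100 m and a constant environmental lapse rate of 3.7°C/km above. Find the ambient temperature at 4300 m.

-13.34°C

1100 → 4300 m (environmental, 3.7°C/km): ΔT = -3.7 × 3.2 = -11.84°C → T = -13.34°C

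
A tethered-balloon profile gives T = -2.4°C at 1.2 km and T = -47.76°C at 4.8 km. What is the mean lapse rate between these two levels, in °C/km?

Γ = −ΔT/Δz = (-2.4 − (-47.76)) / (4800 − 1200) m
  = 45.36°C / 3.6 km = 12.6°C/km

12.6°C/km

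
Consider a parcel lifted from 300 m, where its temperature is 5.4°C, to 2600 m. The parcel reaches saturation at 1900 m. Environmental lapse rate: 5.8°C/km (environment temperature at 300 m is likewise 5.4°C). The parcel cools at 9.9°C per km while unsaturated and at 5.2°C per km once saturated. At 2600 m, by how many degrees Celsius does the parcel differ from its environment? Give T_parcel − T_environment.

-6.14°C (parcel cooler than environment)

Parcel:
  300–1900 m, dry: Δz = 1.6 km ⇒ ΔT = -15.84°C; T = -10.44°C
  1900–2600 m, saturated: Δz = 0.7 km ⇒ ΔT = -3.64°C; T = -14.08°C
Environment:
  300–2600 m, environment: Δz = 2.3 km ⇒ ΔT = -13.34°C; T = -7.94°C
T_parcel − T_env = -14.08 − (-7.94) = -6.14°C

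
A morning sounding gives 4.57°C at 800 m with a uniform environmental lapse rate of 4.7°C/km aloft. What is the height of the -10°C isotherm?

Height above start = (4.57 − (-10)) / 4.7 = 3.1 km
Altitude = 800 m + 3100 m = 3900 m

3900 m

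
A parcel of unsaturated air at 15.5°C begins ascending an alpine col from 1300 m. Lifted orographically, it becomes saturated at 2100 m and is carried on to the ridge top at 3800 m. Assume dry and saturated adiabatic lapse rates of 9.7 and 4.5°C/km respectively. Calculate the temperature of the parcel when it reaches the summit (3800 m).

Dry to 2100 m: -9.7 × 0.8 km = -7.76°C, so T = 7.74°C.
Saturated to 3800 m: -4.5 × 1.7 km = -7.65°C, so T = 0.09°C.

0.09°C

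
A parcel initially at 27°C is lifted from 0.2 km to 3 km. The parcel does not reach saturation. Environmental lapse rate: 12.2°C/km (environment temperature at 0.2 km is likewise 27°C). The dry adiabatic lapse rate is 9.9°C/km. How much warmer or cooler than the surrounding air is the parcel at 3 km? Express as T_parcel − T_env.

+6.44°C (parcel warmer than environment)

Parcel:
  200–3000 m, dry: Δz = 2.8 km ⇒ ΔT = -27.72°C; T = -0.72°C
Environment:
  200–3000 m, environment: Δz = 2.8 km ⇒ ΔT = -34.16°C; T = -7.16°C
T_parcel − T_env = -0.72 − (-7.16) = +6.44°C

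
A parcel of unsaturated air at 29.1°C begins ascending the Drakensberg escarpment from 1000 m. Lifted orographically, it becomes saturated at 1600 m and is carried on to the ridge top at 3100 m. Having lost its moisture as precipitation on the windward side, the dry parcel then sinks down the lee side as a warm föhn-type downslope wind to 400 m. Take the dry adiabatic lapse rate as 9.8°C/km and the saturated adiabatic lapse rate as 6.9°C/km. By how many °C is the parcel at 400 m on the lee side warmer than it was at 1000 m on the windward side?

1000 → 1600 m (dry, 9.8°C/km): ΔT = -9.8 × 0.6 = -5.88°C → T = 23.22°C
1600 → 3100 m (saturated, 6.9°C/km): ΔT = -6.9 × 1.5 = -10.35°C → T = 12.87°C
3100 → 400 m (dry descent, 9.8°C/km): ΔT = +9.8 × 2.7 = +26.46°C → T = 39.33°C
Net change vs windward start: 39.33 − 29.1 = +10.23°C

+10.23°C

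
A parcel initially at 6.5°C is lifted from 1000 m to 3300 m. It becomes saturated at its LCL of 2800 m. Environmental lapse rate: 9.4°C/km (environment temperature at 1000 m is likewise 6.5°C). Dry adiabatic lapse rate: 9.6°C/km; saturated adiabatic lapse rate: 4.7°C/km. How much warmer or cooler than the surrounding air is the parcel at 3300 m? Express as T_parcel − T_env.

+1.99°C (parcel warmer than environment)

Parcel:
  1000 → 2800 m (dry, 9.6°C/km): ΔT = -9.6 × 1.8 = -17.28°C → T = -10.78°C
  2800 → 3300 m (saturated, 4.7°C/km): ΔT = -4.7 × 0.5 = -2.35°C → T = -13.13°C
Environment:
  1000 → 3300 m (environment, 9.4°C/km): ΔT = -9.4 × 2.3 = -21.62°C → T = -15.12°C
T_parcel − T_env = -13.13 − (-15.12) = +1.99°C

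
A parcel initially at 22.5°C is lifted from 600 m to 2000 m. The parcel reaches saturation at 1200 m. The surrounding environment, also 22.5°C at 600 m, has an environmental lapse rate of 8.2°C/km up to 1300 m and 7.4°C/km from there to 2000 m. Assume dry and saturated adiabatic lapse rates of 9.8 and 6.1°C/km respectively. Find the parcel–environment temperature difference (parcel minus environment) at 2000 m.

+0.16°C (parcel warmer than environment)

Parcel:
  Dry to 1200 m: -9.8 × 0.6 km = -5.88°C, so T = 16.62°C.
  Saturated to 2000 m: -6.1 × 0.8 km = -4.88°C, so T = 11.74°C.
Environment:
  Environment, lower layer to 1300 m: -8.2 × 0.7 km = -5.74°C, so T = 16.76°C.
  Environment, upper layer to 2000 m: -7.4 × 0.7 km = -5.18°C, so T = 11.58°C.
T_parcel − T_env = 11.74 − 11.58 = +0.16°C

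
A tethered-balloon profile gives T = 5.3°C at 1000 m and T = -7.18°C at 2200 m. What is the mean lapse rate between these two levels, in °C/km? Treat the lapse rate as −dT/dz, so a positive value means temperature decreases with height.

10.4°C/km

Γ = −ΔT/Δz = (5.3 − (-7.18)) / (2200 − 1000) m
  = 12.48°C / 1.2 km = 10.4°C/km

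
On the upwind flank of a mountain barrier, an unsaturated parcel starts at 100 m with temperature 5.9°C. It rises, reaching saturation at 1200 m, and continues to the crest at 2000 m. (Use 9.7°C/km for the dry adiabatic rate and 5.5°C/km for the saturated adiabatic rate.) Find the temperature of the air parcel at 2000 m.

Dry to 1200 m: -9.7 × 1.1 km = -10.67°C, so T = -4.77°C.
Saturated to 2000 m: -5.5 × 0.8 km = -4.4°C, so T = -9.17°C.

-9.17°C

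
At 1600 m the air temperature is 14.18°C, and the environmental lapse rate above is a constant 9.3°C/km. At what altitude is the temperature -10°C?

Height above start = (14.18 − (-10)) / 9.3 = 2.6 km
Altitude = 1600 m + 2600 m = 4200 m

4200 m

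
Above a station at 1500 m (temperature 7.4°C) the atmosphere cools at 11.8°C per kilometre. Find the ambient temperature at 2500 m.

-4.4°C

From 1500 m to 2500 m (environmental): cools by 11.8 × 1 = 11.8°C, giving -4.4°C.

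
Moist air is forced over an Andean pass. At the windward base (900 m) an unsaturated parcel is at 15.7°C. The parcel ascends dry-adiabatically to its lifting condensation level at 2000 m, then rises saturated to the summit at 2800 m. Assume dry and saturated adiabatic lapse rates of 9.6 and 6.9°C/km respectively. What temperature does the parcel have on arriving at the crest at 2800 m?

900 → 2000 m (dry, 9.6°C/km): ΔT = -9.6 × 1.1 = -10.56°C → T = 5.14°C
2000 → 2800 m (saturated, 6.9°C/km): ΔT = -6.9 × 0.8 = -5.52°C → T = -0.38°C

-0.38°C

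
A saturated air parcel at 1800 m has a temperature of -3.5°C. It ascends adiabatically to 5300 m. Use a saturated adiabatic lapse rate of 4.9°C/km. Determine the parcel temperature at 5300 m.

Saturated adiabatic to 5300 m: -4.9 × 3.5 km = -17.15°C, so T = -20.65°C.

-20.65°C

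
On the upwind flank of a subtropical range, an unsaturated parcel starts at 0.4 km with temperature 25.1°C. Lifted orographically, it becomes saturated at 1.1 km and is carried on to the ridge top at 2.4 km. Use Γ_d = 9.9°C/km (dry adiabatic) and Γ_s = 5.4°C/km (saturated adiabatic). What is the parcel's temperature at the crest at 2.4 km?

11.15°C

400–1100 m, dry: Δz = 0.7 km ⇒ ΔT = -6.93°C; T = 18.17°C
1100–2400 m, saturated: Δz = 1.3 km ⇒ ΔT = -7.02°C; T = 11.15°C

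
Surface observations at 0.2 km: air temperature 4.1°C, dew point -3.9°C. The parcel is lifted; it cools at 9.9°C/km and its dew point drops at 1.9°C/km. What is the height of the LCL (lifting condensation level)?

T and T_d converge at 9.9 − 1.9 = 8°C per km
Height above start = (4.1 − (-3.9)) / 8 = 1 km
LCL altitude = 200 m + 1000 m = 1200 m

1.2 km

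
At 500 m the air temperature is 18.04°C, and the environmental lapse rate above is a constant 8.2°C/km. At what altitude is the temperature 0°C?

Height above start = (18.04 − 0) / 8.2 = 2.2 km
Altitude = 500 m + 2200 m = 2700 m

2700 m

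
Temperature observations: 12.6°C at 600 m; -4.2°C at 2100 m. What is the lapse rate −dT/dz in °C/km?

11.2°C/km

Γ = −ΔT/Δz = (12.6 − (-4.2)) / (2100 − 600) m
  = 16.8°C / 1.5 km = 11.2°C/km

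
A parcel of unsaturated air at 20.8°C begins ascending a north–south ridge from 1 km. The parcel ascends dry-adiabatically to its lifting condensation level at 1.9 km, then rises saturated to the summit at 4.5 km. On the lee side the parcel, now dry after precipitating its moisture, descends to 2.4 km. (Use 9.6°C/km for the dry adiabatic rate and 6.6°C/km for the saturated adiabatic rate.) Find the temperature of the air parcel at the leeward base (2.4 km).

Dry to 1900 m: -9.6 × 0.9 km = -8.64°C, so T = 12.16°C.
Saturated to 4500 m: -6.6 × 2.6 km = -17.16°C, so T = -5°C.
Dry descent to 2400 m: +9.6 × 2.1 km = +20.16°C, so T = 15.16°C.

15.16°C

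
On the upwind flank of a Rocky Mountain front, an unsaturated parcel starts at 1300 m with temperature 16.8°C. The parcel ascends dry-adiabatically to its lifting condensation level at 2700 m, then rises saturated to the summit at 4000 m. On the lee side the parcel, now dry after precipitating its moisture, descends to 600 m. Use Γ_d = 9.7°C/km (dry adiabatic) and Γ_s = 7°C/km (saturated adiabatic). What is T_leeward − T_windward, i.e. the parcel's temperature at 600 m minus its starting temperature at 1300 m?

+10.3°C

1300–2700 m, dry: Δz = 1.4 km ⇒ ΔT = -13.58°C; T = 3.22°C
2700–4000 m, saturated: Δz = 1.3 km ⇒ ΔT = -9.1°C; T = -5.88°C
4000–600 m, dry descent: Δz = 3.4 km ⇒ ΔT = +32.98°C; T = 27.1°C
Net change vs windward start: 27.1 − 16.8 = +10.3°C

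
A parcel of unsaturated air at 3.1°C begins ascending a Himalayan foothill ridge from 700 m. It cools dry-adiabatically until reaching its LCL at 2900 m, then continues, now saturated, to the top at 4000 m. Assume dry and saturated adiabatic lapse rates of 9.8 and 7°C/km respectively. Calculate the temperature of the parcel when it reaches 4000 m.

-26.16°C

Dry to 2900 m: -9.8 × 2.2 km = -21.56°C, so T = -18.46°C.
Saturated to 4000 m: -7 × 1.1 km = -7.7°C, so T = -26.16°C.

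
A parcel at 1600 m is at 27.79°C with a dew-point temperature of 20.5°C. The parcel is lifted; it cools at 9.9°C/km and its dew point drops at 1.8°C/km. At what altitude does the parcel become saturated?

2500 m

T and T_d converge at 9.9 − 1.8 = 8.1°C per km
Height above start = (27.79 − 20.5) / 8.1 = 0.9 km
LCL altitude = 1600 m + 900 m = 2500 m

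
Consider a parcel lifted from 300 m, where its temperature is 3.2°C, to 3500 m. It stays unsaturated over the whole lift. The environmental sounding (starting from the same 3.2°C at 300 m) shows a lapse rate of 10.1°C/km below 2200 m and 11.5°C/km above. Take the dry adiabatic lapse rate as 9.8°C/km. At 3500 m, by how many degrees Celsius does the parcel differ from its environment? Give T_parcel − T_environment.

Parcel:
  300–3500 m, dry: Δz = 3.2 km ⇒ ΔT = -31.36°C; T = -28.16°C
Environment:
  300–2200 m, environment, lower layer: Δz = 1.9 km ⇒ ΔT = -19.19°C; T = -15.99°C
  2200–3500 m, environment, upper layer: Δz = 1.3 km ⇒ ΔT = -14.95°C; T = -30.94°C
T_parcel − T_env = -28.16 − (-30.94) = +2.78°C

+2.78°C (parcel warmer than environment)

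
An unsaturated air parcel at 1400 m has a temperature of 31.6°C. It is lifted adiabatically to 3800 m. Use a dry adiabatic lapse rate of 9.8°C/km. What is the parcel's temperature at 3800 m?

8.08°C

Dry adiabatic to 3800 m: -9.8 × 2.4 km = -23.52°C, so T = 8.08°C.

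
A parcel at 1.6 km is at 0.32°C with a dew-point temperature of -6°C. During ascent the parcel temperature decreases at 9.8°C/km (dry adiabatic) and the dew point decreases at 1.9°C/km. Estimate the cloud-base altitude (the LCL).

2.4 km

T and T_d converge at 9.8 − 1.9 = 7.9°C per km
Height above start = (0.32 − (-6)) / 7.9 = 0.8 km
LCL altitude = 1600 m + 800 m = 2400 m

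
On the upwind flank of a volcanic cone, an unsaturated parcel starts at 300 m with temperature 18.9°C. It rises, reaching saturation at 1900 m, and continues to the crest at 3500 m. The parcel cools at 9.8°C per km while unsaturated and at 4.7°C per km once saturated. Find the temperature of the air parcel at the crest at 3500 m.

300–1900 m, dry: Δz = 1.6 km ⇒ ΔT = -15.68°C; T = 3.22°C
1900–3500 m, saturated: Δz = 1.6 km ⇒ ΔT = -7.52°C; T = -4.3°C

-4.3°C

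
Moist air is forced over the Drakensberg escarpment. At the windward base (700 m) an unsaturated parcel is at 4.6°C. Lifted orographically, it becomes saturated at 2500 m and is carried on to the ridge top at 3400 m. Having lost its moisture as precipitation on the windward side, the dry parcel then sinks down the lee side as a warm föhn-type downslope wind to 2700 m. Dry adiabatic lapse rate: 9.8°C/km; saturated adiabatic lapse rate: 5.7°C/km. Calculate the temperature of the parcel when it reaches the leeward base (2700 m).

-11.31°C

700–2500 m, dry: Δz = 1.8 km ⇒ ΔT = -17.64°C; T = -13.04°C
2500–3400 m, saturated: Δz = 0.9 km ⇒ ΔT = -5.13°C; T = -18.17°C
3400–2700 m, dry descent: Δz = 0.7 km ⇒ ΔT = +6.86°C; T = -11.31°C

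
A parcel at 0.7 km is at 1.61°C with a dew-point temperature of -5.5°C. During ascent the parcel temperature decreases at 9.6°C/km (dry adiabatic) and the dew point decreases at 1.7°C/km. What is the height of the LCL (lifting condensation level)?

T and T_d converge at 9.6 − 1.7 = 7.9°C per km
Height above start = (1.61 − (-5.5)) / 7.9 = 0.9 km
LCL altitude = 700 m + 900 m = 1600 m

1.6 km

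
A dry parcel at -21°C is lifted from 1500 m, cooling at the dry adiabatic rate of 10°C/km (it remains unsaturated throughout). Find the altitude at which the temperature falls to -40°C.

Height above start = (-21 − (-40)) / 10 = 1.9 km
Altitude = 1500 m + 1900 m = 3400 m

3400 m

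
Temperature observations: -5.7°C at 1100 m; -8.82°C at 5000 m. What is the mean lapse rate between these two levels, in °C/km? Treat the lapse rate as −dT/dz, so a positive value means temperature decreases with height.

0.8°C/km

Γ = −ΔT/Δz = (-5.7 − (-8.82)) / (5000 − 1100) m
  = 3.12°C / 3.9 km = 0.8°C/km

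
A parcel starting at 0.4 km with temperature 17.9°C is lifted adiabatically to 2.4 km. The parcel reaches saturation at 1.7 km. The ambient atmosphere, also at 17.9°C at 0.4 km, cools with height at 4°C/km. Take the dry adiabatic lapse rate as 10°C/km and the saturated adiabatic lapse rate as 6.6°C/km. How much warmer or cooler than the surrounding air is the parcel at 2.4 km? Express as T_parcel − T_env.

-9.62°C (parcel cooler than environment)

Parcel:
  400–1700 m, dry: Δz = 1.3 km ⇒ ΔT = -13°C; T = 4.9°C
  1700–2400 m, saturated: Δz = 0.7 km ⇒ ΔT = -4.62°C; T = 0.28°C
Environment:
  400–2400 m, environment: Δz = 2 km ⇒ ΔT = -8°C; T = 9.9°C
T_parcel − T_env = 0.28 − 9.9 = -9.62°C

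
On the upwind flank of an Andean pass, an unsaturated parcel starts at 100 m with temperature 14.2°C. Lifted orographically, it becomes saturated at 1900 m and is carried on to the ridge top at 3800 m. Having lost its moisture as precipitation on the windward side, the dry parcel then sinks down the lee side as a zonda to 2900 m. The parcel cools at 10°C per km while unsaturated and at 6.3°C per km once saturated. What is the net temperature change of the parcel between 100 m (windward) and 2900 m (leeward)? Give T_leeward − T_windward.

100–1900 m, dry: Δz = 1.8 km ⇒ ΔT = -18°C; T = -3.8°C
1900–3800 m, saturated: Δz = 1.9 km ⇒ ΔT = -11.97°C; T = -15.77°C
3800–2900 m, dry descent: Δz = 0.9 km ⇒ ΔT = +9°C; T = -6.77°C
Net change vs windward start: -6.77 − 14.2 = -20.97°C

-20.97°C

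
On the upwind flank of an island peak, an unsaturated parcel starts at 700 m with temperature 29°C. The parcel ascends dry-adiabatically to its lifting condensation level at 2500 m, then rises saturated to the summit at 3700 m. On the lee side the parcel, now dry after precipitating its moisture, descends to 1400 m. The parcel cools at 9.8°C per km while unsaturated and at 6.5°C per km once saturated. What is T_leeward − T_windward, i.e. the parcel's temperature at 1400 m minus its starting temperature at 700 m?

-2.9°C

700–2500 m, dry: Δz = 1.8 km ⇒ ΔT = -17.64°C; T = 11.36°C
2500–3700 m, saturated: Δz = 1.2 km ⇒ ΔT = -7.8°C; T = 3.56°C
3700–1400 m, dry descent: Δz = 2.3 km ⇒ ΔT = +22.54°C; T = 26.1°C
Net change vs windward start: 26.1 − 29 = -2.9°C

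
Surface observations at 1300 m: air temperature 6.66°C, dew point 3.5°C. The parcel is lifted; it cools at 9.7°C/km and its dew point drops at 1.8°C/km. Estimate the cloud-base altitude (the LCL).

T and T_d converge at 9.7 − 1.8 = 7.9°C per km
Height above start = (6.66 − 3.5) / 7.9 = 0.4 km
LCL altitude = 1300 m + 400 m = 1700 m

1700 m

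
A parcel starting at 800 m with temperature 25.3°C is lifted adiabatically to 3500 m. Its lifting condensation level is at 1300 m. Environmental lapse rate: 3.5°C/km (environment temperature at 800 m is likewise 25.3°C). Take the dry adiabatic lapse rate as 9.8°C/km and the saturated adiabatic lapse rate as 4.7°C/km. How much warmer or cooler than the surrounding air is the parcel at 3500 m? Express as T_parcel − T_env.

Parcel:
  800 → 1300 m (dry, 9.8°C/km): ΔT = -9.8 × 0.5 = -4.9°C → T = 20.4°C
  1300 → 3500 m (saturated, 4.7°C/km): ΔT = -4.7 × 2.2 = -10.34°C → T = 10.06°C
Environment:
  800 → 3500 m (environment, 3.5°C/km): ΔT = -3.5 × 2.7 = -9.45°C → T = 15.85°C
T_parcel − T_env = 10.06 − 15.85 = -5.79°C

-5.79°C (parcel cooler than environment)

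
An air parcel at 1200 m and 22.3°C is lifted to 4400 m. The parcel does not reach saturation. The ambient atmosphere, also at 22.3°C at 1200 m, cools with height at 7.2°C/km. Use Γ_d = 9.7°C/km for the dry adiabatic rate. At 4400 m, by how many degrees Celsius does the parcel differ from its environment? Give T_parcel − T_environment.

Parcel:
  1200 → 4400 m (dry, 9.7°C/km): ΔT = -9.7 × 3.2 = -31.04°C → T = -8.74°C
Environment:
  1200 → 4400 m (environment, 7.2°C/km): ΔT = -7.2 × 3.2 = -23.04°C → T = -0.74°C
T_parcel − T_env = -8.74 − (-0.74) = -8°C

-8°C (parcel cooler than environment)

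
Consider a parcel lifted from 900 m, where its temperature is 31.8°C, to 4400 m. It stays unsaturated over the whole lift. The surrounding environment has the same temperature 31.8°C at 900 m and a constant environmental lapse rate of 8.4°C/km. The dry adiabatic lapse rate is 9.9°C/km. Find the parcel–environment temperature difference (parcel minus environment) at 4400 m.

-5.25°C (parcel cooler than environment)

Parcel:
  900 → 4400 m (dry, 9.9°C/km): ΔT = -9.9 × 3.5 = -34.65°C → T = -2.85°C
Environment:
  900 → 4400 m (environment, 8.4°C/km): ΔT = -8.4 × 3.5 = -29.4°C → T = 2.4°C
T_parcel − T_env = -2.85 − 2.4 = -5.25°C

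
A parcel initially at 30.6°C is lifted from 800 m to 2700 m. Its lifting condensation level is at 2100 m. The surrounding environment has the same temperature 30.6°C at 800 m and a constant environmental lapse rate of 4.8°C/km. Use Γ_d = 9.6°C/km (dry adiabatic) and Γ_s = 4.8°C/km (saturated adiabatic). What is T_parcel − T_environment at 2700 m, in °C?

Parcel:
  Dry to 2100 m: -9.6 × 1.3 km = -12.48°C, so T = 18.12°C.
  Saturated to 2700 m: -4.8 × 0.6 km = -2.88°C, so T = 15.24°C.
Environment:
  Environment to 2700 m: -4.8 × 1.9 km = -9.12°C, so T = 21.48°C.
T_parcel − T_env = 15.24 − 21.48 = -6.24°C

-6.24°C (parcel cooler than environment)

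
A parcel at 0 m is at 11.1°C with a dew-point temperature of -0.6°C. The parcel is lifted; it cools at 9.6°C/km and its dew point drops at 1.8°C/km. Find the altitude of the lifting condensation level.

1500 m

T and T_d converge at 9.6 − 1.8 = 7.8°C per km
Height above start = (11.1 − (-0.6)) / 7.8 = 1.5 km
LCL altitude = 0 m + 1500 m = 1500 m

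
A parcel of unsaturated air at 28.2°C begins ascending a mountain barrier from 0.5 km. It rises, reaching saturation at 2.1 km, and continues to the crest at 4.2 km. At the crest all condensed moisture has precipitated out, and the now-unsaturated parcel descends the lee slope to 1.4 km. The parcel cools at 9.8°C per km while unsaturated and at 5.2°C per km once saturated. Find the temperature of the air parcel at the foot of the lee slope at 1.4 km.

500 → 2100 m (dry, 9.8°C/km): ΔT = -9.8 × 1.6 = -15.68°C → T = 12.52°C
2100 → 4200 m (saturated, 5.2°C/km): ΔT = -5.2 × 2.1 = -10.92°C → T = 1.6°C
4200 → 1400 m (dry descent, 9.8°C/km): ΔT = +9.8 × 2.8 = +27.44°C → T = 29.04°C

29.04°C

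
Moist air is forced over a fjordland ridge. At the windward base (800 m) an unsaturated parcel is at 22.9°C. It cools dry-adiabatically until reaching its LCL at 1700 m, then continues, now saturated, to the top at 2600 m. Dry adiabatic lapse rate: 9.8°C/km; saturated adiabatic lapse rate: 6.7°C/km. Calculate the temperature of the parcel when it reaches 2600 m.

8.05°C

Dry to 1700 m: -9.8 × 0.9 km = -8.82°C, so T = 14.08°C.
Saturated to 2600 m: -6.7 × 0.9 km = -6.03°C, so T = 8.05°C.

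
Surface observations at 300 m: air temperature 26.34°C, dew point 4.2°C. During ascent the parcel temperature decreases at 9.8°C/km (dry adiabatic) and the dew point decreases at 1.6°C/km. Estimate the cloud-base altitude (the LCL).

T and T_d converge at 9.8 − 1.6 = 8.2°C per km
Height above start = (26.34 − 4.2) / 8.2 = 2.7 km
LCL altitude = 300 m + 2700 m = 3000 m

3000 m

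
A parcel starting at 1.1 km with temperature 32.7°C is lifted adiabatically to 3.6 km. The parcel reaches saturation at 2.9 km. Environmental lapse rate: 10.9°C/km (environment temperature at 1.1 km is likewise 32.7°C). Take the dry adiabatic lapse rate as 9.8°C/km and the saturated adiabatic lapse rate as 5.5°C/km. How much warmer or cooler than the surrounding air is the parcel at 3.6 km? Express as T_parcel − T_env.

Parcel:
  Dry to 2900 m: -9.8 × 1.8 km = -17.64°C, so T = 15.06°C.
  Saturated to 3600 m: -5.5 × 0.7 km = -3.85°C, so T = 11.21°C.
Environment:
  Environment to 3600 m: -10.9 × 2.5 km = -27.25°C, so T = 5.45°C.
T_parcel − T_env = 11.21 − 5.45 = +5.76°C

+5.76°C (parcel warmer than environment)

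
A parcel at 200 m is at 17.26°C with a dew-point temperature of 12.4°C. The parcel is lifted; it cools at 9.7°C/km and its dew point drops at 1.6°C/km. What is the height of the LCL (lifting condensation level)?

T and T_d converge at 9.7 − 1.6 = 8.1°C per km
Height above start = (17.26 − 12.4) / 8.1 = 0.6 km
LCL altitude = 200 m + 600 m = 800 m

800 m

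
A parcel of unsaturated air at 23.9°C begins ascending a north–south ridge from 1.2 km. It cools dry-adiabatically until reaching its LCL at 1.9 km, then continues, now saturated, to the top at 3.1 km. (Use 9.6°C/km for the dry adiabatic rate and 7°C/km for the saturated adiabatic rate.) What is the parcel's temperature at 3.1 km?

8.78°C

1200–1900 m, dry: Δz = 0.7 km ⇒ ΔT = -6.72°C; T = 17.18°C
1900–3100 m, saturated: Δz = 1.2 km ⇒ ΔT = -8.4°C; T = 8.78°C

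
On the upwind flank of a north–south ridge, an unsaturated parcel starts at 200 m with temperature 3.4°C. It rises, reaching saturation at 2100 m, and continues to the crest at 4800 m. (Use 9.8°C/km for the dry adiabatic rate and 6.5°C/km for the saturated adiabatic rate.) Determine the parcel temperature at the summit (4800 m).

-32.77°C

200 → 2100 m (dry, 9.8°C/km): ΔT = -9.8 × 1.9 = -18.62°C → T = -15.22°C
2100 → 4800 m (saturated, 6.5°C/km): ΔT = -6.5 × 2.7 = -17.55°C → T = -32.77°C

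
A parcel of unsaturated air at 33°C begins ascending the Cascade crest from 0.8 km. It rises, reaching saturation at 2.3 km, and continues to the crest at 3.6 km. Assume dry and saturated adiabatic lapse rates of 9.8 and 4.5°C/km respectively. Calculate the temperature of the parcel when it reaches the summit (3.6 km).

12.45°C

800 → 2300 m (dry, 9.8°C/km): ΔT = -9.8 × 1.5 = -14.7°C → T = 18.3°C
2300 → 3600 m (saturated, 4.5°C/km): ΔT = -4.5 × 1.3 = -5.85°C → T = 12.45°C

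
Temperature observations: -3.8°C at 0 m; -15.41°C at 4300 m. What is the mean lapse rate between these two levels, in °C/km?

2.7°C/km

Γ = −ΔT/Δz = (-3.8 − (-15.41)) / (4300 − 0) m
  = 11.61°C / 4.3 km = 2.7°C/km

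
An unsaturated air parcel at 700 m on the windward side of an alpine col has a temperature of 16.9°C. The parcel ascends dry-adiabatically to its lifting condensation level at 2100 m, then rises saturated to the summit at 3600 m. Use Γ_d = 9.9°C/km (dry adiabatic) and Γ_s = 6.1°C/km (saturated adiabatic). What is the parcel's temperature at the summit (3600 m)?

700 → 2100 m (dry, 9.9°C/km): ΔT = -9.9 × 1.4 = -13.86°C → T = 3.04°C
2100 → 3600 m (saturated, 6.1°C/km): ΔT = -6.1 × 1.5 = -9.15°C → T = -6.11°C

-6.11°C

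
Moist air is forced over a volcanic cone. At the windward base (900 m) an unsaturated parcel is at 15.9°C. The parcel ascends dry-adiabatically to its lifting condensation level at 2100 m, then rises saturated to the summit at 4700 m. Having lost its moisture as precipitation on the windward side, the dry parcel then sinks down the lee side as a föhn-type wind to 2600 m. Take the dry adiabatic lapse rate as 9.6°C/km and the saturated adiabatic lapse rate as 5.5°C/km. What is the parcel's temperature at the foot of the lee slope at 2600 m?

From 900 m to 2100 m (dry): cools by 9.6 × 1.2 = 11.52°C, giving 4.38°C.
From 2100 m to 4700 m (saturated): cools by 5.5 × 2.6 = 14.3°C, giving -9.92°C.
From 4700 m to 2600 m (dry descent): warms by 9.6 × 2.1 = 20.16°C, giving 10.24°C.

10.24°C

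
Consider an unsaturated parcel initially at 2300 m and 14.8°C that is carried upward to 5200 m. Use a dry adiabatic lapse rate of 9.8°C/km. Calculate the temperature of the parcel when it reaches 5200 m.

-13.62°C

2300 → 5200 m (dry adiabatic, 9.8°C/km): ΔT = -9.8 × 2.9 = -28.42°C → T = -13.62°C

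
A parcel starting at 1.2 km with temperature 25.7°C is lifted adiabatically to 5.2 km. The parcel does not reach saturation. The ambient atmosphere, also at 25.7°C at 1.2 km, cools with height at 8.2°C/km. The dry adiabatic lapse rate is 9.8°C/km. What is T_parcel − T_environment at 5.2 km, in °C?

Parcel:
  1200 → 5200 m (dry, 9.8°C/km): ΔT = -9.8 × 4 = -39.2°C → T = -13.5°C
Environment:
  1200 → 5200 m (environment, 8.2°C/km): ΔT = -8.2 × 4 = -32.8°C → T = -7.1°C
T_parcel − T_env = -13.5 − (-7.1) = -6.4°C

-6.4°C (parcel cooler than environment)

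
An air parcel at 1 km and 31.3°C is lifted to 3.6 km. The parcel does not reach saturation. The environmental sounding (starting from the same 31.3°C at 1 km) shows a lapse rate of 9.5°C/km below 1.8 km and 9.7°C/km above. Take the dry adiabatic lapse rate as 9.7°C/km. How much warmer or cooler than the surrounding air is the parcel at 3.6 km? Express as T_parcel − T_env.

Parcel:
  1000 → 3600 m (dry, 9.7°C/km): ΔT = -9.7 × 2.6 = -25.22°C → T = 6.08°C
Environment:
  1000 → 1800 m (environment, lower layer, 9.5°C/km): ΔT = -9.5 × 0.8 = -7.6°C → T = 23.7°C
  1800 → 3600 m (environment, upper layer, 9.7°C/km): ΔT = -9.7 × 1.8 = -17.46°C → T = 6.24°C
T_parcel − T_env = 6.08 − 6.24 = -0.16°C

-0.16°C (parcel cooler than environment)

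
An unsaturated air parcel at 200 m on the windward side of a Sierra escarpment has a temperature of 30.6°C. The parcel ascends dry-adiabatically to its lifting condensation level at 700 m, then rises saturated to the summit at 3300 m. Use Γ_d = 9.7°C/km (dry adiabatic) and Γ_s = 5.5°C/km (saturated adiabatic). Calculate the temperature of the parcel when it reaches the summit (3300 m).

200 → 700 m (dry, 9.7°C/km): ΔT = -9.7 × 0.5 = -4.85°C → T = 25.75°C
700 → 3300 m (saturated, 5.5°C/km): ΔT = -5.5 × 2.6 = -14.3°C → T = 11.45°C

11.45°C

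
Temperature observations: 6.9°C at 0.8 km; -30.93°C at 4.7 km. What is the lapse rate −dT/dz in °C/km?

Γ = −ΔT/Δz = (6.9 − (-30.93)) / (4700 − 800) m
  = 37.83°C / 3.9 km = 9.7°C/km

9.7°C/km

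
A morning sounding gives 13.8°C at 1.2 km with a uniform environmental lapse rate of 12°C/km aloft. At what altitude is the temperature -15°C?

3.6 km

Height above start = (13.8 − (-15)) / 12 = 2.4 km
Altitude = 1200 m + 2400 m = 3600 m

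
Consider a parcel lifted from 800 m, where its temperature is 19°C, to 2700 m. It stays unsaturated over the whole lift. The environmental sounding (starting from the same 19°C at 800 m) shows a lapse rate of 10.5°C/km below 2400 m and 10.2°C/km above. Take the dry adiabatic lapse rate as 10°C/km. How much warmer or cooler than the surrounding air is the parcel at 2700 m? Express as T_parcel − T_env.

+0.86°C (parcel warmer than environment)

Parcel:
  Dry to 2700 m: -10 × 1.9 km = -19°C, so T = 0°C.
Environment:
  Environment, lower layer to 2400 m: -10.5 × 1.6 km = -16.8°C, so T = 2.2°C.
  Environment, upper layer to 2700 m: -10.2 × 0.3 km = -3.06°C, so T = -0.86°C.
T_parcel − T_env = 0 − (-0.86) = +0.86°C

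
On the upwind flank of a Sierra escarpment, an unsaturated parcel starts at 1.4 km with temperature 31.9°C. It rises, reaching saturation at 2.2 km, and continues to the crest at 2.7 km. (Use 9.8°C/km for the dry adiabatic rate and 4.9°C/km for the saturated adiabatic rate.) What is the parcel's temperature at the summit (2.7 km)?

21.61°C

1400 → 2200 m (dry, 9.8°C/km): ΔT = -9.8 × 0.8 = -7.84°C → T = 24.06°C
2200 → 2700 m (saturated, 4.9°C/km): ΔT = -4.9 × 0.5 = -2.45°C → T = 21.61°C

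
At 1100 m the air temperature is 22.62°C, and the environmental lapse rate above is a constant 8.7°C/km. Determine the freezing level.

3700 m

Height above start = (22.62 − 0) / 8.7 = 2.6 km
Altitude = 1100 m + 2600 m = 3700 m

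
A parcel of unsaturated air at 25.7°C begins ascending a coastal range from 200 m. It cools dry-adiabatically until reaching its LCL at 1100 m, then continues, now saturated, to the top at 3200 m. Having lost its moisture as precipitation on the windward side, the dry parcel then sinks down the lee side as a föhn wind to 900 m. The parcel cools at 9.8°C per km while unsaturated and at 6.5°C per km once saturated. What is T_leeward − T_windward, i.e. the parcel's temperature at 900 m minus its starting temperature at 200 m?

+0.07°C

Dry to 1100 m: -9.8 × 0.9 km = -8.82°C, so T = 16.88°C.
Saturated to 3200 m: -6.5 × 2.1 km = -13.65°C, so T = 3.23°C.
Dry descent to 900 m: +9.8 × 2.3 km = +22.54°C, so T = 25.77°C.
Net change vs windward start: 25.77 − 25.7 = +0.07°C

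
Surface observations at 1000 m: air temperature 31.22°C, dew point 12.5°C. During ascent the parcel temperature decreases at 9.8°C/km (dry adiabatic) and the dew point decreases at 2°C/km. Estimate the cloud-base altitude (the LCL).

T and T_d converge at 9.8 − 2 = 7.8°C per km
Height above start = (31.22 − 12.5) / 7.8 = 2.4 km
LCL altitude = 1000 m + 2400 m = 3400 m

3400 m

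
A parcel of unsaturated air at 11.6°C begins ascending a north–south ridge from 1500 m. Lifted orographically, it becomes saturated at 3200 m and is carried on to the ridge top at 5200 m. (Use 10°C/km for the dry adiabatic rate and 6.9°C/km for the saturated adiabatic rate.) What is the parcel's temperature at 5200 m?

-19.2°C

1500 → 3200 m (dry, 10°C/km): ΔT = -10 × 1.7 = -17°C → T = -5.4°C
3200 → 5200 m (saturated, 6.9°C/km): ΔT = -6.9 × 2 = -13.8°C → T = -19.2°C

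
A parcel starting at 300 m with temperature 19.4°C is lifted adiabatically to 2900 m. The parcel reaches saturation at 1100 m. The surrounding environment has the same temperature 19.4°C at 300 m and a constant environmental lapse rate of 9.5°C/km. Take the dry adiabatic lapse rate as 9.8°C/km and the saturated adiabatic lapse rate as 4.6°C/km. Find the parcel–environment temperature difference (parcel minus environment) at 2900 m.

Parcel:
  300–1100 m, dry: Δz = 0.8 km ⇒ ΔT = -7.84°C; T = 11.56°C
  1100–2900 m, saturated: Δz = 1.8 km ⇒ ΔT = -8.28°C; T = 3.28°C
Environment:
  300–2900 m, environment: Δz = 2.6 km ⇒ ΔT = -24.7°C; T = -5.3°C
T_parcel − T_env = 3.28 − (-5.3) = +8.58°C

+8.58°C (parcel warmer than environment)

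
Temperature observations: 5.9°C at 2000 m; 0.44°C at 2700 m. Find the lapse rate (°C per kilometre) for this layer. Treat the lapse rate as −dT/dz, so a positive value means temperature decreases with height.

7.8°C/km

Γ = −ΔT/Δz = (5.9 − 0.44) / (2700 − 2000) m
  = 5.46°C / 0.7 km = 7.8°C/km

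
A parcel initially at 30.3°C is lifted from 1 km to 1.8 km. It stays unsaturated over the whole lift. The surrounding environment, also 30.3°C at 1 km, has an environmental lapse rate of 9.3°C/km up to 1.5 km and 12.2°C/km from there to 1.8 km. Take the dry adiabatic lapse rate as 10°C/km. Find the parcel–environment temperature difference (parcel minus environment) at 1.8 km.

Parcel:
  Dry to 1800 m: -10 × 0.8 km = -8°C, so T = 22.3°C.
Environment:
  Environment, lower layer to 1500 m: -9.3 × 0.5 km = -4.65°C, so T = 25.65°C.
  Environment, upper layer to 1800 m: -12.2 × 0.3 km = -3.66°C, so T = 21.99°C.
T_parcel − T_env = 22.3 − 21.99 = +0.31°C

+0.31°C (parcel warmer than environment)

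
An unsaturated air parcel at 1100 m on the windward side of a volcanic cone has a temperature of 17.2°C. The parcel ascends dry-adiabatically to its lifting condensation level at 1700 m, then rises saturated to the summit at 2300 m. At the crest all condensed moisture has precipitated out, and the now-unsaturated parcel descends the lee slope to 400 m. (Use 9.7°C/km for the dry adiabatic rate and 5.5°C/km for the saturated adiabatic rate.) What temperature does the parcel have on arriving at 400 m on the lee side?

26.51°C

From 1100 m to 1700 m (dry): cools by 9.7 × 0.6 = 5.82°C, giving 11.38°C.
From 1700 m to 2300 m (saturated): cools by 5.5 × 0.6 = 3.3°C, giving 8.08°C.
From 2300 m to 400 m (dry descent): warms by 9.7 × 1.9 = 18.43°C, giving 26.51°C.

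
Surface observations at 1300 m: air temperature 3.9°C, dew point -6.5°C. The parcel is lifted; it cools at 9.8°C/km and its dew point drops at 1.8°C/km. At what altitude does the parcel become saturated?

2600 m

T and T_d converge at 9.8 − 1.8 = 8°C per km
Height above start = (3.9 − (-6.5)) / 8 = 1.3 km
LCL altitude = 1300 m + 1300 m = 2600 m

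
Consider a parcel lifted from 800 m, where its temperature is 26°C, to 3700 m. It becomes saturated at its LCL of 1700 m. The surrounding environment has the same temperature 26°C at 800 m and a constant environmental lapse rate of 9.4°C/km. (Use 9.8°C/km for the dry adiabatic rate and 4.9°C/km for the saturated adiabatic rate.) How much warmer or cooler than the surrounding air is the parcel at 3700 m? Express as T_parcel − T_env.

+8.64°C (parcel warmer than environment)

Parcel:
  800 → 1700 m (dry, 9.8°C/km): ΔT = -9.8 × 0.9 = -8.82°C → T = 17.18°C
  1700 → 3700 m (saturated, 4.9°C/km): ΔT = -4.9 × 2 = -9.8°C → T = 7.38°C
Environment:
  800 → 3700 m (environment, 9.4°C/km): ΔT = -9.4 × 2.9 = -27.26°C → T = -1.26°C
T_parcel − T_env = 7.38 − (-1.26) = +8.64°C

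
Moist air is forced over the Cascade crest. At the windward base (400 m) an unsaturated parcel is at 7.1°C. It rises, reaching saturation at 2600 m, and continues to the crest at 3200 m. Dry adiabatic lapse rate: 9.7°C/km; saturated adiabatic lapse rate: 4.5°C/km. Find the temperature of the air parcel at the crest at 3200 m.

From 400 m to 2600 m (dry): cools by 9.7 × 2.2 = 21.34°C, giving -14.24°C.
From 2600 m to 3200 m (saturated): cools by 4.5 × 0.6 = 2.7°C, giving -16.94°C.

-16.94°C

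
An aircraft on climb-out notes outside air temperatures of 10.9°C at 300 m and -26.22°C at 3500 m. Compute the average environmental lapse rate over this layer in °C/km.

Γ = −ΔT/Δz = (10.9 − (-26.22)) / (3500 − 300) m
  = 37.12°C / 3.2 km = 11.6°C/km

11.6°C/km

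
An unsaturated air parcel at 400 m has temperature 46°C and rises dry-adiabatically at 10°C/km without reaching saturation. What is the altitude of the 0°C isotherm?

Height above start = (46 − 0) / 10 = 4.6 km
Altitude = 400 m + 4600 m = 5000 m

5000 m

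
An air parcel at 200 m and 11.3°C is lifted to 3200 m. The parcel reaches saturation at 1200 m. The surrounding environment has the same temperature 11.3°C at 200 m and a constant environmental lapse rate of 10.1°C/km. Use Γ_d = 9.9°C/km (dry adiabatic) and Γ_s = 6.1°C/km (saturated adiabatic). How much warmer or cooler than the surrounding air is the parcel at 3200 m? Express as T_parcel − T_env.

+8.2°C (parcel warmer than environment)

Parcel:
  200–1200 m, dry: Δz = 1 km ⇒ ΔT = -9.9°C; T = 1.4°C
  1200–3200 m, saturated: Δz = 2 km ⇒ ΔT = -12.2°C; T = -10.8°C
Environment:
  200–3200 m, environment: Δz = 3 km ⇒ ΔT = -30.3°C; T = -19°C
T_parcel − T_env = -10.8 − (-19) = +8.2°C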